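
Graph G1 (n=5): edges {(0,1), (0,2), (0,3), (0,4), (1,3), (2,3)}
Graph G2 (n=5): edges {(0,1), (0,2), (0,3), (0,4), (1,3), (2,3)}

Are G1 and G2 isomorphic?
Yes, isomorphic

The graphs are isomorphic.
One valid mapping φ: V(G1) → V(G2): 0→0, 1→1, 2→2, 3→3, 4→4

Verify φ preserves adjacency — for each edge of G1, its image is an edge of G2:
  (0,1) → (φ(0),φ(1)) = (0,1) ∈ E(G2) ✓
  (0,2) → (φ(0),φ(2)) = (0,2) ∈ E(G2) ✓
  (0,3) → (φ(0),φ(3)) = (0,3) ∈ E(G2) ✓
  (0,4) → (φ(0),φ(4)) = (0,4) ∈ E(G2) ✓
  (1,3) → (φ(1),φ(3)) = (1,3) ∈ E(G2) ✓
  (2,3) → (φ(2),φ(3)) = (2,3) ∈ E(G2) ✓
All 6 edges of G1 map to edges of G2, and |E(G1)| = |E(G2)| = 6, so φ is a bijection on edges as well as vertices. Hence G1 ≅ G2.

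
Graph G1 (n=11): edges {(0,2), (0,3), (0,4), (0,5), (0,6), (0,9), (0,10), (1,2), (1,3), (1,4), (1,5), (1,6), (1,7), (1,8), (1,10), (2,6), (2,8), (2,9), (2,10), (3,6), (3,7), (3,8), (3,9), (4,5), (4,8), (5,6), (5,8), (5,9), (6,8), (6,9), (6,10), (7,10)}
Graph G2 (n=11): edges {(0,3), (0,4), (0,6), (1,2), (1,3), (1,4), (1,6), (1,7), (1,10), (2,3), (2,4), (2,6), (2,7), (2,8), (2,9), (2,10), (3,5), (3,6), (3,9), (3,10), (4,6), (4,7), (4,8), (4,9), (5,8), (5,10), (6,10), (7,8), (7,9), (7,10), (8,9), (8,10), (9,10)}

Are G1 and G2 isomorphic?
No, not isomorphic

The graphs are NOT isomorphic.

Degrees in G1: deg(0)=7, deg(1)=8, deg(2)=6, deg(3)=6, deg(4)=4, deg(5)=6, deg(6)=8, deg(7)=3, deg(8)=6, deg(9)=5, deg(10)=5.
Sorted degree sequence of G1: [8, 8, 7, 6, 6, 6, 6, 5, 5, 4, 3].
Degrees in G2: deg(0)=3, deg(1)=6, deg(2)=8, deg(3)=7, deg(4)=7, deg(5)=3, deg(6)=6, deg(7)=6, deg(8)=6, deg(9)=6, deg(10)=8.
Sorted degree sequence of G2: [8, 8, 7, 7, 6, 6, 6, 6, 6, 3, 3].
The (sorted) degree sequence is an isomorphism invariant, so since G1 and G2 have different degree sequences they cannot be isomorphic.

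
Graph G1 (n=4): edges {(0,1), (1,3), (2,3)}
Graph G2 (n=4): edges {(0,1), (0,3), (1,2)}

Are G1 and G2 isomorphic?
Yes, isomorphic

The graphs are isomorphic.
One valid mapping φ: V(G1) → V(G2): 0→2, 1→1, 2→3, 3→0

Verify φ preserves adjacency — for each edge of G1, its image is an edge of G2:
  (0,1) → (φ(0),φ(1)) = (1,2) ∈ E(G2) ✓
  (1,3) → (φ(1),φ(3)) = (0,1) ∈ E(G2) ✓
  (2,3) → (φ(2),φ(3)) = (0,3) ∈ E(G2) ✓
All 3 edges of G1 map to edges of G2, and |E(G1)| = |E(G2)| = 3, so φ is a bijection on edges as well as vertices. Hence G1 ≅ G2.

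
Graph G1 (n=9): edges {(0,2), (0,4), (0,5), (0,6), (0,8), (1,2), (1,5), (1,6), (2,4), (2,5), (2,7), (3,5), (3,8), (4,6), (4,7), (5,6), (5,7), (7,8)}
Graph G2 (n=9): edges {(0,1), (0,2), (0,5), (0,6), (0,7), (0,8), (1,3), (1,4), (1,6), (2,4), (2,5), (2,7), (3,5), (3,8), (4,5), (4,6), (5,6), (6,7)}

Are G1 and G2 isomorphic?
Yes, isomorphic

The graphs are isomorphic.
One valid mapping φ: V(G1) → V(G2): 0→5, 1→7, 2→6, 3→8, 4→4, 5→0, 6→2, 7→1, 8→3

Verify φ preserves adjacency — for each edge of G1, its image is an edge of G2:
  (0,2) → (φ(0),φ(2)) = (5,6) ∈ E(G2) ✓
  (0,4) → (φ(0),φ(4)) = (4,5) ∈ E(G2) ✓
  (0,5) → (φ(0),φ(5)) = (0,5) ∈ E(G2) ✓
  (0,6) → (φ(0),φ(6)) = (2,5) ∈ E(G2) ✓
  (0,8) → (φ(0),φ(8)) = (3,5) ∈ E(G2) ✓
  (1,2) → (φ(1),φ(2)) = (6,7) ∈ E(G2) ✓
  (1,5) → (φ(1),φ(5)) = (0,7) ∈ E(G2) ✓
  (1,6) → (φ(1),φ(6)) = (2,7) ∈ E(G2) ✓
  (2,4) → (φ(2),φ(4)) = (4,6) ∈ E(G2) ✓
  (2,5) → (φ(2),φ(5)) = (0,6) ∈ E(G2) ✓
  (2,7) → (φ(2),φ(7)) = (1,6) ∈ E(G2) ✓
  (3,5) → (φ(3),φ(5)) = (0,8) ∈ E(G2) ✓
  (3,8) → (φ(3),φ(8)) = (3,8) ∈ E(G2) ✓
  (4,6) → (φ(4),φ(6)) = (2,4) ∈ E(G2) ✓
  (4,7) → (φ(4),φ(7)) = (1,4) ∈ E(G2) ✓
  (5,6) → (φ(5),φ(6)) = (0,2) ∈ E(G2) ✓
  (5,7) → (φ(5),φ(7)) = (0,1) ∈ E(G2) ✓
  (7,8) → (φ(7),φ(8)) = (1,3) ∈ E(G2) ✓
All 18 edges of G1 map to edges of G2, and |E(G1)| = |E(G2)| = 18, so φ is a bijection on edges as well as vertices. Hence G1 ≅ G2.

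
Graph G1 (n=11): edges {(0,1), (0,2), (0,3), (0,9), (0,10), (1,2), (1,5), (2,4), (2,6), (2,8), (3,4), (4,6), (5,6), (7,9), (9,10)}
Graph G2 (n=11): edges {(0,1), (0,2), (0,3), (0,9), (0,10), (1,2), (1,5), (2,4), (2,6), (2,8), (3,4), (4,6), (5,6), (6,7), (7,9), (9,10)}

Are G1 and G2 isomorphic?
No, not isomorphic

The graphs are NOT isomorphic.

Counting edges: G1 has 15 edge(s); G2 has 16 edge(s).
Edge count is an isomorphism invariant (a bijection on vertices induces a bijection on edges), so differing edge counts rule out isomorphism.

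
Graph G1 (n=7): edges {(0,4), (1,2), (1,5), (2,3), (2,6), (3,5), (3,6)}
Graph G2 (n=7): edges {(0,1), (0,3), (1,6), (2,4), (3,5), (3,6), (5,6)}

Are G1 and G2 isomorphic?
Yes, isomorphic

The graphs are isomorphic.
One valid mapping φ: V(G1) → V(G2): 0→2, 1→1, 2→6, 3→3, 4→4, 5→0, 6→5

Verify φ preserves adjacency — for each edge of G1, its image is an edge of G2:
  (0,4) → (φ(0),φ(4)) = (2,4) ∈ E(G2) ✓
  (1,2) → (φ(1),φ(2)) = (1,6) ∈ E(G2) ✓
  (1,5) → (φ(1),φ(5)) = (0,1) ∈ E(G2) ✓
  (2,3) → (φ(2),φ(3)) = (3,6) ∈ E(G2) ✓
  (2,6) → (φ(2),φ(6)) = (5,6) ∈ E(G2) ✓
  (3,5) → (φ(3),φ(5)) = (0,3) ∈ E(G2) ✓
  (3,6) → (φ(3),φ(6)) = (3,5) ∈ E(G2) ✓
All 7 edges of G1 map to edges of G2, and |E(G1)| = |E(G2)| = 7, so φ is a bijection on edges as well as vertices. Hence G1 ≅ G2.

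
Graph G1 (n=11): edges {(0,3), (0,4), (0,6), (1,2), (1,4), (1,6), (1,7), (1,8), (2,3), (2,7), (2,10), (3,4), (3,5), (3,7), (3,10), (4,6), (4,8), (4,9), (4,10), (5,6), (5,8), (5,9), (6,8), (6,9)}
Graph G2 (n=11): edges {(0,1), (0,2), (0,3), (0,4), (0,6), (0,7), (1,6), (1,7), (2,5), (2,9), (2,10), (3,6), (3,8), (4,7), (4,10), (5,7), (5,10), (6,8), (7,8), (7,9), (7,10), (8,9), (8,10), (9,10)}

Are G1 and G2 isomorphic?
Yes, isomorphic

The graphs are isomorphic.
One valid mapping φ: V(G1) → V(G2): 0→4, 1→8, 2→6, 3→0, 4→7, 5→2, 6→10, 7→3, 8→9, 9→5, 10→1

Verify φ preserves adjacency — for each edge of G1, its image is an edge of G2:
  (0,3) → (φ(0),φ(3)) = (0,4) ∈ E(G2) ✓
  (0,4) → (φ(0),φ(4)) = (4,7) ∈ E(G2) ✓
  (0,6) → (φ(0),φ(6)) = (4,10) ∈ E(G2) ✓
  (1,2) → (φ(1),φ(2)) = (6,8) ∈ E(G2) ✓
  (1,4) → (φ(1),φ(4)) = (7,8) ∈ E(G2) ✓
  (1,6) → (φ(1),φ(6)) = (8,10) ∈ E(G2) ✓
  (1,7) → (φ(1),φ(7)) = (3,8) ∈ E(G2) ✓
  (1,8) → (φ(1),φ(8)) = (8,9) ∈ E(G2) ✓
  (2,3) → (φ(2),φ(3)) = (0,6) ∈ E(G2) ✓
  (2,7) → (φ(2),φ(7)) = (3,6) ∈ E(G2) ✓
  (2,10) → (φ(2),φ(10)) = (1,6) ∈ E(G2) ✓
  (3,4) → (φ(3),φ(4)) = (0,7) ∈ E(G2) ✓
  (3,5) → (φ(3),φ(5)) = (0,2) ∈ E(G2) ✓
  (3,7) → (φ(3),φ(7)) = (0,3) ∈ E(G2) ✓
  (3,10) → (φ(3),φ(10)) = (0,1) ∈ E(G2) ✓
  (4,6) → (φ(4),φ(6)) = (7,10) ∈ E(G2) ✓
  (4,8) → (φ(4),φ(8)) = (7,9) ∈ E(G2) ✓
  (4,9) → (φ(4),φ(9)) = (5,7) ∈ E(G2) ✓
  (4,10) → (φ(4),φ(10)) = (1,7) ∈ E(G2) ✓
  (5,6) → (φ(5),φ(6)) = (2,10) ∈ E(G2) ✓
  (5,8) → (φ(5),φ(8)) = (2,9) ∈ E(G2) ✓
  (5,9) → (φ(5),φ(9)) = (2,5) ∈ E(G2) ✓
  (6,8) → (φ(6),φ(8)) = (9,10) ∈ E(G2) ✓
  (6,9) → (φ(6),φ(9)) = (5,10) ∈ E(G2) ✓
All 24 edges of G1 map to edges of G2, and |E(G1)| = |E(G2)| = 24, so φ is a bijection on edges as well as vertices. Hence G1 ≅ G2.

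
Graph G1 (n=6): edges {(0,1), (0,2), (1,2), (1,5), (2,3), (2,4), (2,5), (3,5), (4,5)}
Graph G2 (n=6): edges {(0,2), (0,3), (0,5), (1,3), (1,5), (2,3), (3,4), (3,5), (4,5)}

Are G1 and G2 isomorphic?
Yes, isomorphic

The graphs are isomorphic.
One valid mapping φ: V(G1) → V(G2): 0→2, 1→0, 2→3, 3→4, 4→1, 5→5

Verify φ preserves adjacency — for each edge of G1, its image is an edge of G2:
  (0,1) → (φ(0),φ(1)) = (0,2) ∈ E(G2) ✓
  (0,2) → (φ(0),φ(2)) = (2,3) ∈ E(G2) ✓
  (1,2) → (φ(1),φ(2)) = (0,3) ∈ E(G2) ✓
  (1,5) → (φ(1),φ(5)) = (0,5) ∈ E(G2) ✓
  (2,3) → (φ(2),φ(3)) = (3,4) ∈ E(G2) ✓
  (2,4) → (φ(2),φ(4)) = (1,3) ∈ E(G2) ✓
  (2,5) → (φ(2),φ(5)) = (3,5) ∈ E(G2) ✓
  (3,5) → (φ(3),φ(5)) = (4,5) ∈ E(G2) ✓
  (4,5) → (φ(4),φ(5)) = (1,5) ∈ E(G2) ✓
All 9 edges of G1 map to edges of G2, and |E(G1)| = |E(G2)| = 9, so φ is a bijection on edges as well as vertices. Hence G1 ≅ G2.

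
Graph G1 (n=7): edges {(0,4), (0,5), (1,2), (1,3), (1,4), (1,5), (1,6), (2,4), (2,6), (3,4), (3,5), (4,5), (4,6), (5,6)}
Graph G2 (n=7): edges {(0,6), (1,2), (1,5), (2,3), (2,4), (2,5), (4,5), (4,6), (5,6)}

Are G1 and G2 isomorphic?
No, not isomorphic

The graphs are NOT isomorphic.

Degrees in G1: deg(0)=2, deg(1)=5, deg(2)=3, deg(3)=3, deg(4)=6, deg(5)=5, deg(6)=4.
Sorted degree sequence of G1: [6, 5, 5, 4, 3, 3, 2].
Degrees in G2: deg(0)=1, deg(1)=2, deg(2)=4, deg(3)=1, deg(4)=3, deg(5)=4, deg(6)=3.
Sorted degree sequence of G2: [4, 4, 3, 3, 2, 1, 1].
The (sorted) degree sequence is an isomorphism invariant, so since G1 and G2 have different degree sequences they cannot be isomorphic.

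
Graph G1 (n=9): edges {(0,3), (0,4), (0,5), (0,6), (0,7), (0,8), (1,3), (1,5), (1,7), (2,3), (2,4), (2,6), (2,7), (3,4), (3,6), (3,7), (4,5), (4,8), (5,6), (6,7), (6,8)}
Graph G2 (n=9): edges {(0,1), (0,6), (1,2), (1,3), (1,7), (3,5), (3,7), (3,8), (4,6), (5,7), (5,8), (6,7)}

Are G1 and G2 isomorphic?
No, not isomorphic

The graphs are NOT isomorphic.

Counting triangles (3-cliques): G1 has 14, G2 has 3.
Triangle count is an isomorphism invariant, so differing triangle counts rule out isomorphism.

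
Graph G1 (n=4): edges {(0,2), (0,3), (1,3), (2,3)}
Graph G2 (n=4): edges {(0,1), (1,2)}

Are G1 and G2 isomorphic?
No, not isomorphic

The graphs are NOT isomorphic.

Connected components of G1: 1 component(s) with vertex sets [[0, 1, 2, 3]], sizes [4].
Connected components of G2: 2 component(s) with vertex sets [[3], [0, 1, 2]], sizes [1, 3].
The number of connected components (and the multiset of component sizes) is an isomorphism invariant — an isomorphism maps each component of G1 bijectively onto a component of G2. Since G1 has 1 component(s) and G2 has 2, they cannot be isomorphic.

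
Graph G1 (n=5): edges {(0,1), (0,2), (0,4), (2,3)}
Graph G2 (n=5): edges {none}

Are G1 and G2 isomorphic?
No, not isomorphic

The graphs are NOT isomorphic.

Degrees in G1: deg(0)=3, deg(1)=1, deg(2)=2, deg(3)=1, deg(4)=1.
Sorted degree sequence of G1: [3, 2, 1, 1, 1].
Degrees in G2: deg(0)=0, deg(1)=0, deg(2)=0, deg(3)=0, deg(4)=0.
Sorted degree sequence of G2: [0, 0, 0, 0, 0].
The (sorted) degree sequence is an isomorphism invariant, so since G1 and G2 have different degree sequences they cannot be isomorphic.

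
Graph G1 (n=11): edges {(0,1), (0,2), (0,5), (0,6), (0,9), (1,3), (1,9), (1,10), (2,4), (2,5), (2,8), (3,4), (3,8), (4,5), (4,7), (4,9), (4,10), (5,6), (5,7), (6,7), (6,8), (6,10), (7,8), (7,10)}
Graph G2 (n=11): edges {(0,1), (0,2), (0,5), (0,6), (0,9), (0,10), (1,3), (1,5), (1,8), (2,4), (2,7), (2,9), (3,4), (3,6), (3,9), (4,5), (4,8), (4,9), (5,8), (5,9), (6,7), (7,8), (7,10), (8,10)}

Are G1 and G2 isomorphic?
Yes, isomorphic

The graphs are isomorphic.
One valid mapping φ: V(G1) → V(G2): 0→8, 1→7, 2→1, 3→6, 4→0, 5→5, 6→4, 7→9, 8→3, 9→10, 10→2

Verify φ preserves adjacency — for each edge of G1, its image is an edge of G2:
  (0,1) → (φ(0),φ(1)) = (7,8) ∈ E(G2) ✓
  (0,2) → (φ(0),φ(2)) = (1,8) ∈ E(G2) ✓
  (0,5) → (φ(0),φ(5)) = (5,8) ∈ E(G2) ✓
  (0,6) → (φ(0),φ(6)) = (4,8) ∈ E(G2) ✓
  (0,9) → (φ(0),φ(9)) = (8,10) ∈ E(G2) ✓
  (1,3) → (φ(1),φ(3)) = (6,7) ∈ E(G2) ✓
  (1,9) → (φ(1),φ(9)) = (7,10) ∈ E(G2) ✓
  (1,10) → (φ(1),φ(10)) = (2,7) ∈ E(G2) ✓
  (2,4) → (φ(2),φ(4)) = (0,1) ∈ E(G2) ✓
  (2,5) → (φ(2),φ(5)) = (1,5) ∈ E(G2) ✓
  (2,8) → (φ(2),φ(8)) = (1,3) ∈ E(G2) ✓
  (3,4) → (φ(3),φ(4)) = (0,6) ∈ E(G2) ✓
  (3,8) → (φ(3),φ(8)) = (3,6) ∈ E(G2) ✓
  (4,5) → (φ(4),φ(5)) = (0,5) ∈ E(G2) ✓
  (4,7) → (φ(4),φ(7)) = (0,9) ∈ E(G2) ✓
  (4,9) → (φ(4),φ(9)) = (0,10) ∈ E(G2) ✓
  (4,10) → (φ(4),φ(10)) = (0,2) ∈ E(G2) ✓
  (5,6) → (φ(5),φ(6)) = (4,5) ∈ E(G2) ✓
  (5,7) → (φ(5),φ(7)) = (5,9) ∈ E(G2) ✓
  (6,7) → (φ(6),φ(7)) = (4,9) ∈ E(G2) ✓
  (6,8) → (φ(6),φ(8)) = (3,4) ∈ E(G2) ✓
  (6,10) → (φ(6),φ(10)) = (2,4) ∈ E(G2) ✓
  (7,8) → (φ(7),φ(8)) = (3,9) ∈ E(G2) ✓
  (7,10) → (φ(7),φ(10)) = (2,9) ∈ E(G2) ✓
All 24 edges of G1 map to edges of G2, and |E(G1)| = |E(G2)| = 24, so φ is a bijection on edges as well as vertices. Hence G1 ≅ G2.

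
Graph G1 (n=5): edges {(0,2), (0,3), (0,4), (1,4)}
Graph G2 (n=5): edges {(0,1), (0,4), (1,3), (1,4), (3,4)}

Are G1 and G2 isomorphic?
No, not isomorphic

The graphs are NOT isomorphic.

Counting triangles (3-cliques): G1 has 0, G2 has 2.
Triangle count is an isomorphism invariant, so differing triangle counts rule out isomorphism.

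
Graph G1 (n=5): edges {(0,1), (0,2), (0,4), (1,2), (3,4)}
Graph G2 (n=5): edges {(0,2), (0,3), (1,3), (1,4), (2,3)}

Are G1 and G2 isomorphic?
Yes, isomorphic

The graphs are isomorphic.
One valid mapping φ: V(G1) → V(G2): 0→3, 1→2, 2→0, 3→4, 4→1

Verify φ preserves adjacency — for each edge of G1, its image is an edge of G2:
  (0,1) → (φ(0),φ(1)) = (2,3) ∈ E(G2) ✓
  (0,2) → (φ(0),φ(2)) = (0,3) ∈ E(G2) ✓
  (0,4) → (φ(0),φ(4)) = (1,3) ∈ E(G2) ✓
  (1,2) → (φ(1),φ(2)) = (0,2) ∈ E(G2) ✓
  (3,4) → (φ(3),φ(4)) = (1,4) ∈ E(G2) ✓
All 5 edges of G1 map to edges of G2, and |E(G1)| = |E(G2)| = 5, so φ is a bijection on edges as well as vertices. Hence G1 ≅ G2.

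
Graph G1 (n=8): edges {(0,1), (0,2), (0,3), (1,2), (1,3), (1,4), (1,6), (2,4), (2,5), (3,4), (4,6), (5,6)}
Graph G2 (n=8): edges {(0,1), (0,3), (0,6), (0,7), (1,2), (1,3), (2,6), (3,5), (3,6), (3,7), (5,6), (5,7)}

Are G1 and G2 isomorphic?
Yes, isomorphic

The graphs are isomorphic.
One valid mapping φ: V(G1) → V(G2): 0→5, 1→3, 2→6, 3→7, 4→0, 5→2, 6→1, 7→4

Verify φ preserves adjacency — for each edge of G1, its image is an edge of G2:
  (0,1) → (φ(0),φ(1)) = (3,5) ∈ E(G2) ✓
  (0,2) → (φ(0),φ(2)) = (5,6) ∈ E(G2) ✓
  (0,3) → (φ(0),φ(3)) = (5,7) ∈ E(G2) ✓
  (1,2) → (φ(1),φ(2)) = (3,6) ∈ E(G2) ✓
  (1,3) → (φ(1),φ(3)) = (3,7) ∈ E(G2) ✓
  (1,4) → (φ(1),φ(4)) = (0,3) ∈ E(G2) ✓
  (1,6) → (φ(1),φ(6)) = (1,3) ∈ E(G2) ✓
  (2,4) → (φ(2),φ(4)) = (0,6) ∈ E(G2) ✓
  (2,5) → (φ(2),φ(5)) = (2,6) ∈ E(G2) ✓
  (3,4) → (φ(3),φ(4)) = (0,7) ∈ E(G2) ✓
  (4,6) → (φ(4),φ(6)) = (0,1) ∈ E(G2) ✓
  (5,6) → (φ(5),φ(6)) = (1,2) ∈ E(G2) ✓
All 12 edges of G1 map to edges of G2, and |E(G1)| = |E(G2)| = 12, so φ is a bijection on edges as well as vertices. Hence G1 ≅ G2.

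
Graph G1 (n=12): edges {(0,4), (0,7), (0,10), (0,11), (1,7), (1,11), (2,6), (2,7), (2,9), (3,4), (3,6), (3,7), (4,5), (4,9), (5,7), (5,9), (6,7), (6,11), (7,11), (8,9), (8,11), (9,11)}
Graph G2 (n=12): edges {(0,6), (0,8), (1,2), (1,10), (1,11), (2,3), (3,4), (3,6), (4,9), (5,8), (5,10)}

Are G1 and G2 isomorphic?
No, not isomorphic

The graphs are NOT isomorphic.

Connected components of G1: 1 component(s) with vertex sets [[0, 1, 2, 3, 4, 5, 6, 7, 8, 9, 10, 11]], sizes [12].
Connected components of G2: 2 component(s) with vertex sets [[7], [0, 1, 2, 3, 4, 5, 6, 8, 9, 10, 11]], sizes [1, 11].
The number of connected components (and the multiset of component sizes) is an isomorphism invariant — an isomorphism maps each component of G1 bijectively onto a component of G2. Since G1 has 1 component(s) and G2 has 2, they cannot be isomorphic.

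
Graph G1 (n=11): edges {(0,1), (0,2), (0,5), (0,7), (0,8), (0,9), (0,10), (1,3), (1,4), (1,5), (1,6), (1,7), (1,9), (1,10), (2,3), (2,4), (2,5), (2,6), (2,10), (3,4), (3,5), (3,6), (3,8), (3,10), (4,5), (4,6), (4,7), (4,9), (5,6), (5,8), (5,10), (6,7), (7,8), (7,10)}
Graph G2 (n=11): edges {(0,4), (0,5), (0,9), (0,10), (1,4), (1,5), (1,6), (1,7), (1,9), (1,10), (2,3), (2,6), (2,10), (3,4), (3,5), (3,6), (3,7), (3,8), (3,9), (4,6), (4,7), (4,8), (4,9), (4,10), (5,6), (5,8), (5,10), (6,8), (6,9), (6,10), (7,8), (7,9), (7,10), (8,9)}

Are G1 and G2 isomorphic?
Yes, isomorphic

The graphs are isomorphic.
One valid mapping φ: V(G1) → V(G2): 0→10, 1→6, 2→7, 3→9, 4→3, 5→4, 6→8, 7→5, 8→0, 9→2, 10→1

Verify φ preserves adjacency — for each edge of G1, its image is an edge of G2:
  (0,1) → (φ(0),φ(1)) = (6,10) ∈ E(G2) ✓
  (0,2) → (φ(0),φ(2)) = (7,10) ∈ E(G2) ✓
  (0,5) → (φ(0),φ(5)) = (4,10) ∈ E(G2) ✓
  (0,7) → (φ(0),φ(7)) = (5,10) ∈ E(G2) ✓
  (0,8) → (φ(0),φ(8)) = (0,10) ∈ E(G2) ✓
  (0,9) → (φ(0),φ(9)) = (2,10) ∈ E(G2) ✓
  (0,10) → (φ(0),φ(10)) = (1,10) ∈ E(G2) ✓
  (1,3) → (φ(1),φ(3)) = (6,9) ∈ E(G2) ✓
  (1,4) → (φ(1),φ(4)) = (3,6) ∈ E(G2) ✓
  (1,5) → (φ(1),φ(5)) = (4,6) ∈ E(G2) ✓
  (1,6) → (φ(1),φ(6)) = (6,8) ∈ E(G2) ✓
  (1,7) → (φ(1),φ(7)) = (5,6) ∈ E(G2) ✓
  (1,9) → (φ(1),φ(9)) = (2,6) ∈ E(G2) ✓
  (1,10) → (φ(1),φ(10)) = (1,6) ∈ E(G2) ✓
  (2,3) → (φ(2),φ(3)) = (7,9) ∈ E(G2) ✓
  (2,4) → (φ(2),φ(4)) = (3,7) ∈ E(G2) ✓
  (2,5) → (φ(2),φ(5)) = (4,7) ∈ E(G2) ✓
  (2,6) → (φ(2),φ(6)) = (7,8) ∈ E(G2) ✓
  (2,10) → (φ(2),φ(10)) = (1,7) ∈ E(G2) ✓
  (3,4) → (φ(3),φ(4)) = (3,9) ∈ E(G2) ✓
  (3,5) → (φ(3),φ(5)) = (4,9) ∈ E(G2) ✓
  (3,6) → (φ(3),φ(6)) = (8,9) ∈ E(G2) ✓
  (3,8) → (φ(3),φ(8)) = (0,9) ∈ E(G2) ✓
  (3,10) → (φ(3),φ(10)) = (1,9) ∈ E(G2) ✓
  (4,5) → (φ(4),φ(5)) = (3,4) ∈ E(G2) ✓
  (4,6) → (φ(4),φ(6)) = (3,8) ∈ E(G2) ✓
  (4,7) → (φ(4),φ(7)) = (3,5) ∈ E(G2) ✓
  (4,9) → (φ(4),φ(9)) = (2,3) ∈ E(G2) ✓
  (5,6) → (φ(5),φ(6)) = (4,8) ∈ E(G2) ✓
  (5,8) → (φ(5),φ(8)) = (0,4) ∈ E(G2) ✓
  (5,10) → (φ(5),φ(10)) = (1,4) ∈ E(G2) ✓
  (6,7) → (φ(6),φ(7)) = (5,8) ∈ E(G2) ✓
  (7,8) → (φ(7),φ(8)) = (0,5) ∈ E(G2) ✓
  (7,10) → (φ(7),φ(10)) = (1,5) ∈ E(G2) ✓
All 34 edges of G1 map to edges of G2, and |E(G1)| = |E(G2)| = 34, so φ is a bijection on edges as well as vertices. Hence G1 ≅ G2.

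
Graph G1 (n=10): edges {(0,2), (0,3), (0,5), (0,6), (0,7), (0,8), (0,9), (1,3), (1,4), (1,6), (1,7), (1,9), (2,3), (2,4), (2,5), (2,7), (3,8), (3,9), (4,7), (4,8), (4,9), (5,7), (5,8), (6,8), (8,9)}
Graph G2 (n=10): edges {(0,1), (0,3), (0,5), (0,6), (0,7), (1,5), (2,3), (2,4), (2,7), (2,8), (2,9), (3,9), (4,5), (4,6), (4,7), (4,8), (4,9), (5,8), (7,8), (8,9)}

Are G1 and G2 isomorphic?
No, not isomorphic

The graphs are NOT isomorphic.

Degrees in G1: deg(0)=7, deg(1)=5, deg(2)=5, deg(3)=5, deg(4)=5, deg(5)=4, deg(6)=3, deg(7)=5, deg(8)=6, deg(9)=5.
Sorted degree sequence of G1: [7, 6, 5, 5, 5, 5, 5, 5, 4, 3].
Degrees in G2: deg(0)=5, deg(1)=2, deg(2)=5, deg(3)=3, deg(4)=6, deg(5)=4, deg(6)=2, deg(7)=4, deg(8)=5, deg(9)=4.
Sorted degree sequence of G2: [6, 5, 5, 5, 4, 4, 4, 3, 2, 2].
The (sorted) degree sequence is an isomorphism invariant, so since G1 and G2 have different degree sequences they cannot be isomorphic.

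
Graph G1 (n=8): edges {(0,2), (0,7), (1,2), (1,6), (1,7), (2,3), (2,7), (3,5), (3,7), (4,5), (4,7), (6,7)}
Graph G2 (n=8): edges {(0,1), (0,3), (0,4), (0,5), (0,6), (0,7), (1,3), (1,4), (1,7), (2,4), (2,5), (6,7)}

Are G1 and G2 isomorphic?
Yes, isomorphic

The graphs are isomorphic.
One valid mapping φ: V(G1) → V(G2): 0→3, 1→7, 2→1, 3→4, 4→5, 5→2, 6→6, 7→0

Verify φ preserves adjacency — for each edge of G1, its image is an edge of G2:
  (0,2) → (φ(0),φ(2)) = (1,3) ∈ E(G2) ✓
  (0,7) → (φ(0),φ(7)) = (0,3) ∈ E(G2) ✓
  (1,2) → (φ(1),φ(2)) = (1,7) ∈ E(G2) ✓
  (1,6) → (φ(1),φ(6)) = (6,7) ∈ E(G2) ✓
  (1,7) → (φ(1),φ(7)) = (0,7) ∈ E(G2) ✓
  (2,3) → (φ(2),φ(3)) = (1,4) ∈ E(G2) ✓
  (2,7) → (φ(2),φ(7)) = (0,1) ∈ E(G2) ✓
  (3,5) → (φ(3),φ(5)) = (2,4) ∈ E(G2) ✓
  (3,7) → (φ(3),φ(7)) = (0,4) ∈ E(G2) ✓
  (4,5) → (φ(4),φ(5)) = (2,5) ∈ E(G2) ✓
  (4,7) → (φ(4),φ(7)) = (0,5) ∈ E(G2) ✓
  (6,7) → (φ(6),φ(7)) = (0,6) ∈ E(G2) ✓
All 12 edges of G1 map to edges of G2, and |E(G1)| = |E(G2)| = 12, so φ is a bijection on edges as well as vertices. Hence G1 ≅ G2.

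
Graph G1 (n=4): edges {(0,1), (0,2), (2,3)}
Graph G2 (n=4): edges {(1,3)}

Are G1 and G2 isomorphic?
No, not isomorphic

The graphs are NOT isomorphic.

Connected components of G1: 1 component(s) with vertex sets [[0, 1, 2, 3]], sizes [4].
Connected components of G2: 3 component(s) with vertex sets [[0], [2], [1, 3]], sizes [1, 1, 2].
The number of connected components (and the multiset of component sizes) is an isomorphism invariant — an isomorphism maps each component of G1 bijectively onto a component of G2. Since G1 has 1 component(s) and G2 has 3, they cannot be isomorphic.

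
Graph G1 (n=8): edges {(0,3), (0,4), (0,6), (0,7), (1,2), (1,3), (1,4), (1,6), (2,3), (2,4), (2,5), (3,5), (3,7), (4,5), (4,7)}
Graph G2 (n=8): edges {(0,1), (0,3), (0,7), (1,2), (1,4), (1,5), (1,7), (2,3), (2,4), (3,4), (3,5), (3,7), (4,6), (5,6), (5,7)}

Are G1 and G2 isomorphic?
Yes, isomorphic

The graphs are isomorphic.
One valid mapping φ: V(G1) → V(G2): 0→4, 1→5, 2→7, 3→3, 4→1, 5→0, 6→6, 7→2

Verify φ preserves adjacency — for each edge of G1, its image is an edge of G2:
  (0,3) → (φ(0),φ(3)) = (3,4) ∈ E(G2) ✓
  (0,4) → (φ(0),φ(4)) = (1,4) ∈ E(G2) ✓
  (0,6) → (φ(0),φ(6)) = (4,6) ∈ E(G2) ✓
  (0,7) → (φ(0),φ(7)) = (2,4) ∈ E(G2) ✓
  (1,2) → (φ(1),φ(2)) = (5,7) ∈ E(G2) ✓
  (1,3) → (φ(1),φ(3)) = (3,5) ∈ E(G2) ✓
  (1,4) → (φ(1),φ(4)) = (1,5) ∈ E(G2) ✓
  (1,6) → (φ(1),φ(6)) = (5,6) ∈ E(G2) ✓
  (2,3) → (φ(2),φ(3)) = (3,7) ∈ E(G2) ✓
  (2,4) → (φ(2),φ(4)) = (1,7) ∈ E(G2) ✓
  (2,5) → (φ(2),φ(5)) = (0,7) ∈ E(G2) ✓
  (3,5) → (φ(3),φ(5)) = (0,3) ∈ E(G2) ✓
  (3,7) → (φ(3),φ(7)) = (2,3) ∈ E(G2) ✓
  (4,5) → (φ(4),φ(5)) = (0,1) ∈ E(G2) ✓
  (4,7) → (φ(4),φ(7)) = (1,2) ∈ E(G2) ✓
All 15 edges of G1 map to edges of G2, and |E(G1)| = |E(G2)| = 15, so φ is a bijection on edges as well as vertices. Hence G1 ≅ G2.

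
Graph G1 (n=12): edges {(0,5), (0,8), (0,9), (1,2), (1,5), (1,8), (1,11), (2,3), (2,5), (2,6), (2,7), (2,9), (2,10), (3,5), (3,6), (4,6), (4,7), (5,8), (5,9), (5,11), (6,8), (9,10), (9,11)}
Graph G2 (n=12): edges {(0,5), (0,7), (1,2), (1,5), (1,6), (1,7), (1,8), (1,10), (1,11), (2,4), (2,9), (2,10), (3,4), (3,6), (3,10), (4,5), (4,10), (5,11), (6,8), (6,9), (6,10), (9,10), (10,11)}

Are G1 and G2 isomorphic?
Yes, isomorphic

The graphs are isomorphic.
One valid mapping φ: V(G1) → V(G2): 0→3, 1→2, 2→1, 3→11, 4→0, 5→10, 6→5, 7→7, 8→4, 9→6, 10→8, 11→9

Verify φ preserves adjacency — for each edge of G1, its image is an edge of G2:
  (0,5) → (φ(0),φ(5)) = (3,10) ∈ E(G2) ✓
  (0,8) → (φ(0),φ(8)) = (3,4) ∈ E(G2) ✓
  (0,9) → (φ(0),φ(9)) = (3,6) ∈ E(G2) ✓
  (1,2) → (φ(1),φ(2)) = (1,2) ∈ E(G2) ✓
  (1,5) → (φ(1),φ(5)) = (2,10) ∈ E(G2) ✓
  (1,8) → (φ(1),φ(8)) = (2,4) ∈ E(G2) ✓
  (1,11) → (φ(1),φ(11)) = (2,9) ∈ E(G2) ✓
  (2,3) → (φ(2),φ(3)) = (1,11) ∈ E(G2) ✓
  (2,5) → (φ(2),φ(5)) = (1,10) ∈ E(G2) ✓
  (2,6) → (φ(2),φ(6)) = (1,5) ∈ E(G2) ✓
  (2,7) → (φ(2),φ(7)) = (1,7) ∈ E(G2) ✓
  (2,9) → (φ(2),φ(9)) = (1,6) ∈ E(G2) ✓
  (2,10) → (φ(2),φ(10)) = (1,8) ∈ E(G2) ✓
  (3,5) → (φ(3),φ(5)) = (10,11) ∈ E(G2) ✓
  (3,6) → (φ(3),φ(6)) = (5,11) ∈ E(G2) ✓
  (4,6) → (φ(4),φ(6)) = (0,5) ∈ E(G2) ✓
  (4,7) → (φ(4),φ(7)) = (0,7) ∈ E(G2) ✓
  (5,8) → (φ(5),φ(8)) = (4,10) ∈ E(G2) ✓
  (5,9) → (φ(5),φ(9)) = (6,10) ∈ E(G2) ✓
  (5,11) → (φ(5),φ(11)) = (9,10) ∈ E(G2) ✓
  (6,8) → (φ(6),φ(8)) = (4,5) ∈ E(G2) ✓
  (9,10) → (φ(9),φ(10)) = (6,8) ∈ E(G2) ✓
  (9,11) → (φ(9),φ(11)) = (6,9) ∈ E(G2) ✓
All 23 edges of G1 map to edges of G2, and |E(G1)| = |E(G2)| = 23, so φ is a bijection on edges as well as vertices. Hence G1 ≅ G2.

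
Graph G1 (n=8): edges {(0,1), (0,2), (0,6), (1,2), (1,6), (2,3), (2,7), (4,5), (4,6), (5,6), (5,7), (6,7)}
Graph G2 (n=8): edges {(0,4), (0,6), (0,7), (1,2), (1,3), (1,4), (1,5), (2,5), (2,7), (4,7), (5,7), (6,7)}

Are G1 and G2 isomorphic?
Yes, isomorphic

The graphs are isomorphic.
One valid mapping φ: V(G1) → V(G2): 0→5, 1→2, 2→1, 3→3, 4→6, 5→0, 6→7, 7→4

Verify φ preserves adjacency — for each edge of G1, its image is an edge of G2:
  (0,1) → (φ(0),φ(1)) = (2,5) ∈ E(G2) ✓
  (0,2) → (φ(0),φ(2)) = (1,5) ∈ E(G2) ✓
  (0,6) → (φ(0),φ(6)) = (5,7) ∈ E(G2) ✓
  (1,2) → (φ(1),φ(2)) = (1,2) ∈ E(G2) ✓
  (1,6) → (φ(1),φ(6)) = (2,7) ∈ E(G2) ✓
  (2,3) → (φ(2),φ(3)) = (1,3) ∈ E(G2) ✓
  (2,7) → (φ(2),φ(7)) = (1,4) ∈ E(G2) ✓
  (4,5) → (φ(4),φ(5)) = (0,6) ∈ E(G2) ✓
  (4,6) → (φ(4),φ(6)) = (6,7) ∈ E(G2) ✓
  (5,6) → (φ(5),φ(6)) = (0,7) ∈ E(G2) ✓
  (5,7) → (φ(5),φ(7)) = (0,4) ∈ E(G2) ✓
  (6,7) → (φ(6),φ(7)) = (4,7) ∈ E(G2) ✓
All 12 edges of G1 map to edges of G2, and |E(G1)| = |E(G2)| = 12, so φ is a bijection on edges as well as vertices. Hence G1 ≅ G2.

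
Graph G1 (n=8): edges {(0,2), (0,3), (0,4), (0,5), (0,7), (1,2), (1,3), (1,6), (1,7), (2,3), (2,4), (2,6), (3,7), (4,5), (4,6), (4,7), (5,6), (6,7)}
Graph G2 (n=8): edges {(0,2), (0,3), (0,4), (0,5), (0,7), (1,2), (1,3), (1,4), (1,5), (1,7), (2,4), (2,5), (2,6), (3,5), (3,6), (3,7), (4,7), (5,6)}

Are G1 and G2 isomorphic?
Yes, isomorphic

The graphs are isomorphic.
One valid mapping φ: V(G1) → V(G2): 0→2, 1→7, 2→0, 3→4, 4→5, 5→6, 6→3, 7→1

Verify φ preserves adjacency — for each edge of G1, its image is an edge of G2:
  (0,2) → (φ(0),φ(2)) = (0,2) ∈ E(G2) ✓
  (0,3) → (φ(0),φ(3)) = (2,4) ∈ E(G2) ✓
  (0,4) → (φ(0),φ(4)) = (2,5) ∈ E(G2) ✓
  (0,5) → (φ(0),φ(5)) = (2,6) ∈ E(G2) ✓
  (0,7) → (φ(0),φ(7)) = (1,2) ∈ E(G2) ✓
  (1,2) → (φ(1),φ(2)) = (0,7) ∈ E(G2) ✓
  (1,3) → (φ(1),φ(3)) = (4,7) ∈ E(G2) ✓
  (1,6) → (φ(1),φ(6)) = (3,7) ∈ E(G2) ✓
  (1,7) → (φ(1),φ(7)) = (1,7) ∈ E(G2) ✓
  (2,3) → (φ(2),φ(3)) = (0,4) ∈ E(G2) ✓
  (2,4) → (φ(2),φ(4)) = (0,5) ∈ E(G2) ✓
  (2,6) → (φ(2),φ(6)) = (0,3) ∈ E(G2) ✓
  (3,7) → (φ(3),φ(7)) = (1,4) ∈ E(G2) ✓
  (4,5) → (φ(4),φ(5)) = (5,6) ∈ E(G2) ✓
  (4,6) → (φ(4),φ(6)) = (3,5) ∈ E(G2) ✓
  (4,7) → (φ(4),φ(7)) = (1,5) ∈ E(G2) ✓
  (5,6) → (φ(5),φ(6)) = (3,6) ∈ E(G2) ✓
  (6,7) → (φ(6),φ(7)) = (1,3) ∈ E(G2) ✓
All 18 edges of G1 map to edges of G2, and |E(G1)| = |E(G2)| = 18, so φ is a bijection on edges as well as vertices. Hence G1 ≅ G2.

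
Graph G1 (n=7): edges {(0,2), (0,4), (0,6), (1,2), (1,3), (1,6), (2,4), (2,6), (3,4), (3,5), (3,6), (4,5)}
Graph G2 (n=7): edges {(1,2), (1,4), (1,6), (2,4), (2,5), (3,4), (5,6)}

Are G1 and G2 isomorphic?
No, not isomorphic

The graphs are NOT isomorphic.

Degrees in G1: deg(0)=3, deg(1)=3, deg(2)=4, deg(3)=4, deg(4)=4, deg(5)=2, deg(6)=4.
Sorted degree sequence of G1: [4, 4, 4, 4, 3, 3, 2].
Degrees in G2: deg(0)=0, deg(1)=3, deg(2)=3, deg(3)=1, deg(4)=3, deg(5)=2, deg(6)=2.
Sorted degree sequence of G2: [3, 3, 3, 2, 2, 1, 0].
The (sorted) degree sequence is an isomorphism invariant, so since G1 and G2 have different degree sequences they cannot be isomorphic.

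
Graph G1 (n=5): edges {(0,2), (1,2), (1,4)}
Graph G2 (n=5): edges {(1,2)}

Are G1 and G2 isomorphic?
No, not isomorphic

The graphs are NOT isomorphic.

Counting edges: G1 has 3 edge(s); G2 has 1 edge(s).
Edge count is an isomorphism invariant (a bijection on vertices induces a bijection on edges), so differing edge counts rule out isomorphism.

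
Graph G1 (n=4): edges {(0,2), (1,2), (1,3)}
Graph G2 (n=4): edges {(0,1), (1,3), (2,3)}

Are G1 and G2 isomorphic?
Yes, isomorphic

The graphs are isomorphic.
One valid mapping φ: V(G1) → V(G2): 0→0, 1→3, 2→1, 3→2

Verify φ preserves adjacency — for each edge of G1, its image is an edge of G2:
  (0,2) → (φ(0),φ(2)) = (0,1) ∈ E(G2) ✓
  (1,2) → (φ(1),φ(2)) = (1,3) ∈ E(G2) ✓
  (1,3) → (φ(1),φ(3)) = (2,3) ∈ E(G2) ✓
All 3 edges of G1 map to edges of G2, and |E(G1)| = |E(G2)| = 3, so φ is a bijection on edges as well as vertices. Hence G1 ≅ G2.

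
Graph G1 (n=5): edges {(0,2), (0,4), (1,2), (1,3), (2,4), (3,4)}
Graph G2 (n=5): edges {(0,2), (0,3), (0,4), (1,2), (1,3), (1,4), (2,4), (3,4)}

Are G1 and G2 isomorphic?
No, not isomorphic

The graphs are NOT isomorphic.

Counting edges: G1 has 6 edge(s); G2 has 8 edge(s).
Edge count is an isomorphism invariant (a bijection on vertices induces a bijection on edges), so differing edge counts rule out isomorphism.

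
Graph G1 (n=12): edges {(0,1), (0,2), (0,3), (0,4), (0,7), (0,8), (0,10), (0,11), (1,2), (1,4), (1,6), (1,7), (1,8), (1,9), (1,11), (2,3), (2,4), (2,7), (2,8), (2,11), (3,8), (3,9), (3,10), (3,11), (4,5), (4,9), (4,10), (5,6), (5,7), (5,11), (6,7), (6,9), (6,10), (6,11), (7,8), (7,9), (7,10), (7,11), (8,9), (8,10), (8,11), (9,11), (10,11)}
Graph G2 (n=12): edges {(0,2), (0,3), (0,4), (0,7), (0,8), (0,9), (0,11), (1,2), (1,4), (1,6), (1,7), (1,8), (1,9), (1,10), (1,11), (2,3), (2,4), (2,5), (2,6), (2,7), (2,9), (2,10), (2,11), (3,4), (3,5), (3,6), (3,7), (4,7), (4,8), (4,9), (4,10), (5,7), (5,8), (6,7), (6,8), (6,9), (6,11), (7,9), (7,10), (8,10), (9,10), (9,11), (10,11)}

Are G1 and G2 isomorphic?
Yes, isomorphic

The graphs are isomorphic.
One valid mapping φ: V(G1) → V(G2): 0→1, 1→4, 2→10, 3→11, 4→8, 5→5, 6→3, 7→7, 8→9, 9→0, 10→6, 11→2

Verify φ preserves adjacency — for each edge of G1, its image is an edge of G2:
  (0,1) → (φ(0),φ(1)) = (1,4) ∈ E(G2) ✓
  (0,2) → (φ(0),φ(2)) = (1,10) ∈ E(G2) ✓
  (0,3) → (φ(0),φ(3)) = (1,11) ∈ E(G2) ✓
  (0,4) → (φ(0),φ(4)) = (1,8) ∈ E(G2) ✓
  (0,7) → (φ(0),φ(7)) = (1,7) ∈ E(G2) ✓
  (0,8) → (φ(0),φ(8)) = (1,9) ∈ E(G2) ✓
  (0,10) → (φ(0),φ(10)) = (1,6) ∈ E(G2) ✓
  (0,11) → (φ(0),φ(11)) = (1,2) ∈ E(G2) ✓
  (1,2) → (φ(1),φ(2)) = (4,10) ∈ E(G2) ✓
  (1,4) → (φ(1),φ(4)) = (4,8) ∈ E(G2) ✓
  (1,6) → (φ(1),φ(6)) = (3,4) ∈ E(G2) ✓
  (1,7) → (φ(1),φ(7)) = (4,7) ∈ E(G2) ✓
  (1,8) → (φ(1),φ(8)) = (4,9) ∈ E(G2) ✓
  (1,9) → (φ(1),φ(9)) = (0,4) ∈ E(G2) ✓
  (1,11) → (φ(1),φ(11)) = (2,4) ∈ E(G2) ✓
  (2,3) → (φ(2),φ(3)) = (10,11) ∈ E(G2) ✓
  (2,4) → (φ(2),φ(4)) = (8,10) ∈ E(G2) ✓
  (2,7) → (φ(2),φ(7)) = (7,10) ∈ E(G2) ✓
  (2,8) → (φ(2),φ(8)) = (9,10) ∈ E(G2) ✓
  (2,11) → (φ(2),φ(11)) = (2,10) ∈ E(G2) ✓
  (3,8) → (φ(3),φ(8)) = (9,11) ∈ E(G2) ✓
  (3,9) → (φ(3),φ(9)) = (0,11) ∈ E(G2) ✓
  (3,10) → (φ(3),φ(10)) = (6,11) ∈ E(G2) ✓
  (3,11) → (φ(3),φ(11)) = (2,11) ∈ E(G2) ✓
  (4,5) → (φ(4),φ(5)) = (5,8) ∈ E(G2) ✓
  (4,9) → (φ(4),φ(9)) = (0,8) ∈ E(G2) ✓
  (4,10) → (φ(4),φ(10)) = (6,8) ∈ E(G2) ✓
  (5,6) → (φ(5),φ(6)) = (3,5) ∈ E(G2) ✓
  (5,7) → (φ(5),φ(7)) = (5,7) ∈ E(G2) ✓
  (5,11) → (φ(5),φ(11)) = (2,5) ∈ E(G2) ✓
  (6,7) → (φ(6),φ(7)) = (3,7) ∈ E(G2) ✓
  (6,9) → (φ(6),φ(9)) = (0,3) ∈ E(G2) ✓
  (6,10) → (φ(6),φ(10)) = (3,6) ∈ E(G2) ✓
  (6,11) → (φ(6),φ(11)) = (2,3) ∈ E(G2) ✓
  (7,8) → (φ(7),φ(8)) = (7,9) ∈ E(G2) ✓
  (7,9) → (φ(7),φ(9)) = (0,7) ∈ E(G2) ✓
  (7,10) → (φ(7),φ(10)) = (6,7) ∈ E(G2) ✓
  (7,11) → (φ(7),φ(11)) = (2,7) ∈ E(G2) ✓
  (8,9) → (φ(8),φ(9)) = (0,9) ∈ E(G2) ✓
  (8,10) → (φ(8),φ(10)) = (6,9) ∈ E(G2) ✓
  (8,11) → (φ(8),φ(11)) = (2,9) ∈ E(G2) ✓
  (9,11) → (φ(9),φ(11)) = (0,2) ∈ E(G2) ✓
  (10,11) → (φ(10),φ(11)) = (2,6) ∈ E(G2) ✓
All 43 edges of G1 map to edges of G2, and |E(G1)| = |E(G2)| = 43, so φ is a bijection on edges as well as vertices. Hence G1 ≅ G2.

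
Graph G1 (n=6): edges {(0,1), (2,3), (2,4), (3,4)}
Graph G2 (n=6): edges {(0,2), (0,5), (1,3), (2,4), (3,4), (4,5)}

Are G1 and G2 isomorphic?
No, not isomorphic

The graphs are NOT isomorphic.

Connected components of G1: 3 component(s) with vertex sets [[5], [0, 1], [2, 3, 4]], sizes [1, 2, 3].
Connected components of G2: 1 component(s) with vertex sets [[0, 1, 2, 3, 4, 5]], sizes [6].
The number of connected components (and the multiset of component sizes) is an isomorphism invariant — an isomorphism maps each component of G1 bijectively onto a component of G2. Since G1 has 3 component(s) and G2 has 1, they cannot be isomorphic.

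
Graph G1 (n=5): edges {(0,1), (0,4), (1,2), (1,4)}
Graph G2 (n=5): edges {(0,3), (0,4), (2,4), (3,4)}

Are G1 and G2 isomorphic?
Yes, isomorphic

The graphs are isomorphic.
One valid mapping φ: V(G1) → V(G2): 0→3, 1→4, 2→2, 3→1, 4→0

Verify φ preserves adjacency — for each edge of G1, its image is an edge of G2:
  (0,1) → (φ(0),φ(1)) = (3,4) ∈ E(G2) ✓
  (0,4) → (φ(0),φ(4)) = (0,3) ∈ E(G2) ✓
  (1,2) → (φ(1),φ(2)) = (2,4) ∈ E(G2) ✓
  (1,4) → (φ(1),φ(4)) = (0,4) ∈ E(G2) ✓
All 4 edges of G1 map to edges of G2, and |E(G1)| = |E(G2)| = 4, so φ is a bijection on edges as well as vertices. Hence G1 ≅ G2.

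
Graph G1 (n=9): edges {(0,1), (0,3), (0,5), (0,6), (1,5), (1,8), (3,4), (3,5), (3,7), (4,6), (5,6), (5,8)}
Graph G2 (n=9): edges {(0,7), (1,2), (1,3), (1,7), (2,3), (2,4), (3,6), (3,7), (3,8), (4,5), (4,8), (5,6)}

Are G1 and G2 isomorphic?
No, not isomorphic

The graphs are NOT isomorphic.

Counting triangles (3-cliques): G1 has 4, G2 has 2.
Triangle count is an isomorphism invariant, so differing triangle counts rule out isomorphism.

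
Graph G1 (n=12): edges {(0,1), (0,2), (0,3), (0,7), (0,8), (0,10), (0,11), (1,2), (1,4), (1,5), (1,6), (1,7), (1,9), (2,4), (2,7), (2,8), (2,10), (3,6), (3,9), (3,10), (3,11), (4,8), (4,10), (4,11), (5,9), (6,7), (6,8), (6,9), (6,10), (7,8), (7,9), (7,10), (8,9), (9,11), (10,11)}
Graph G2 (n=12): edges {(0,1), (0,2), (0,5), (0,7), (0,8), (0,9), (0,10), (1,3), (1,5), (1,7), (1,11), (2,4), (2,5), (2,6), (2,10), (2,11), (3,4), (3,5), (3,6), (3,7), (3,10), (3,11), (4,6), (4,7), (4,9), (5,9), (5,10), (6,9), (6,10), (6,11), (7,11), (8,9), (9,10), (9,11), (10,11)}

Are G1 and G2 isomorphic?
Yes, isomorphic

The graphs are isomorphic.
One valid mapping φ: V(G1) → V(G2): 0→11, 1→9, 2→6, 3→1, 4→4, 5→8, 6→5, 7→10, 8→2, 9→0, 10→3, 11→7

Verify φ preserves adjacency — for each edge of G1, its image is an edge of G2:
  (0,1) → (φ(0),φ(1)) = (9,11) ∈ E(G2) ✓
  (0,2) → (φ(0),φ(2)) = (6,11) ∈ E(G2) ✓
  (0,3) → (φ(0),φ(3)) = (1,11) ∈ E(G2) ✓
  (0,7) → (φ(0),φ(7)) = (10,11) ∈ E(G2) ✓
  (0,8) → (φ(0),φ(8)) = (2,11) ∈ E(G2) ✓
  (0,10) → (φ(0),φ(10)) = (3,11) ∈ E(G2) ✓
  (0,11) → (φ(0),φ(11)) = (7,11) ∈ E(G2) ✓
  (1,2) → (φ(1),φ(2)) = (6,9) ∈ E(G2) ✓
  (1,4) → (φ(1),φ(4)) = (4,9) ∈ E(G2) ✓
  (1,5) → (φ(1),φ(5)) = (8,9) ∈ E(G2) ✓
  (1,6) → (φ(1),φ(6)) = (5,9) ∈ E(G2) ✓
  (1,7) → (φ(1),φ(7)) = (9,10) ∈ E(G2) ✓
  (1,9) → (φ(1),φ(9)) = (0,9) ∈ E(G2) ✓
  (2,4) → (φ(2),φ(4)) = (4,6) ∈ E(G2) ✓
  (2,7) → (φ(2),φ(7)) = (6,10) ∈ E(G2) ✓
  (2,8) → (φ(2),φ(8)) = (2,6) ∈ E(G2) ✓
  (2,10) → (φ(2),φ(10)) = (3,6) ∈ E(G2) ✓
  (3,6) → (φ(3),φ(6)) = (1,5) ∈ E(G2) ✓
  (3,9) → (φ(3),φ(9)) = (0,1) ∈ E(G2) ✓
  (3,10) → (φ(3),φ(10)) = (1,3) ∈ E(G2) ✓
  (3,11) → (φ(3),φ(11)) = (1,7) ∈ E(G2) ✓
  (4,8) → (φ(4),φ(8)) = (2,4) ∈ E(G2) ✓
  (4,10) → (φ(4),φ(10)) = (3,4) ∈ E(G2) ✓
  (4,11) → (φ(4),φ(11)) = (4,7) ∈ E(G2) ✓
  (5,9) → (φ(5),φ(9)) = (0,8) ∈ E(G2) ✓
  (6,7) → (φ(6),φ(7)) = (5,10) ∈ E(G2) ✓
  (6,8) → (φ(6),φ(8)) = (2,5) ∈ E(G2) ✓
  (6,9) → (φ(6),φ(9)) = (0,5) ∈ E(G2) ✓
  (6,10) → (φ(6),φ(10)) = (3,5) ∈ E(G2) ✓
  (7,8) → (φ(7),φ(8)) = (2,10) ∈ E(G2) ✓
  (7,9) → (φ(7),φ(9)) = (0,10) ∈ E(G2) ✓
  (7,10) → (φ(7),φ(10)) = (3,10) ∈ E(G2) ✓
  (8,9) → (φ(8),φ(9)) = (0,2) ∈ E(G2) ✓
  (9,11) → (φ(9),φ(11)) = (0,7) ∈ E(G2) ✓
  (10,11) → (φ(10),φ(11)) = (3,7) ∈ E(G2) ✓
All 35 edges of G1 map to edges of G2, and |E(G1)| = |E(G2)| = 35, so φ is a bijection on edges as well as vertices. Hence G1 ≅ G2.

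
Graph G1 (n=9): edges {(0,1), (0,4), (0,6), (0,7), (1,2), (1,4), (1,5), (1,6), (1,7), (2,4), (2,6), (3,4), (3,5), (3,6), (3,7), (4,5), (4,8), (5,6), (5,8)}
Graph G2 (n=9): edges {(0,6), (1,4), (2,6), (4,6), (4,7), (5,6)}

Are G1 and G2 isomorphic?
No, not isomorphic

The graphs are NOT isomorphic.

Connected components of G1: 1 component(s) with vertex sets [[0, 1, 2, 3, 4, 5, 6, 7, 8]], sizes [9].
Connected components of G2: 3 component(s) with vertex sets [[3], [8], [0, 1, 2, 4, 5, 6, 7]], sizes [1, 1, 7].
The number of connected components (and the multiset of component sizes) is an isomorphism invariant — an isomorphism maps each component of G1 bijectively onto a component of G2. Since G1 has 1 component(s) and G2 has 3, they cannot be isomorphic.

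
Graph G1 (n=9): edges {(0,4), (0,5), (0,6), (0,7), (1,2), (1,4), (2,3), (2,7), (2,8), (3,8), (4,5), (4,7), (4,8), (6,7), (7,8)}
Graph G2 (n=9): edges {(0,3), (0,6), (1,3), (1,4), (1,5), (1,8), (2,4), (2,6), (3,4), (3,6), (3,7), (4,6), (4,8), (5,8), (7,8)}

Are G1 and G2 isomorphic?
Yes, isomorphic

The graphs are isomorphic.
One valid mapping φ: V(G1) → V(G2): 0→6, 1→7, 2→8, 3→5, 4→3, 5→0, 6→2, 7→4, 8→1

Verify φ preserves adjacency — for each edge of G1, its image is an edge of G2:
  (0,4) → (φ(0),φ(4)) = (3,6) ∈ E(G2) ✓
  (0,5) → (φ(0),φ(5)) = (0,6) ∈ E(G2) ✓
  (0,6) → (φ(0),φ(6)) = (2,6) ∈ E(G2) ✓
  (0,7) → (φ(0),φ(7)) = (4,6) ∈ E(G2) ✓
  (1,2) → (φ(1),φ(2)) = (7,8) ∈ E(G2) ✓
  (1,4) → (φ(1),φ(4)) = (3,7) ∈ E(G2) ✓
  (2,3) → (φ(2),φ(3)) = (5,8) ∈ E(G2) ✓
  (2,7) → (φ(2),φ(7)) = (4,8) ∈ E(G2) ✓
  (2,8) → (φ(2),φ(8)) = (1,8) ∈ E(G2) ✓
  (3,8) → (φ(3),φ(8)) = (1,5) ∈ E(G2) ✓
  (4,5) → (φ(4),φ(5)) = (0,3) ∈ E(G2) ✓
  (4,7) → (φ(4),φ(7)) = (3,4) ∈ E(G2) ✓
  (4,8) → (φ(4),φ(8)) = (1,3) ∈ E(G2) ✓
  (6,7) → (φ(6),φ(7)) = (2,4) ∈ E(G2) ✓
  (7,8) → (φ(7),φ(8)) = (1,4) ∈ E(G2) ✓
All 15 edges of G1 map to edges of G2, and |E(G1)| = |E(G2)| = 15, so φ is a bijection on edges as well as vertices. Hence G1 ≅ G2.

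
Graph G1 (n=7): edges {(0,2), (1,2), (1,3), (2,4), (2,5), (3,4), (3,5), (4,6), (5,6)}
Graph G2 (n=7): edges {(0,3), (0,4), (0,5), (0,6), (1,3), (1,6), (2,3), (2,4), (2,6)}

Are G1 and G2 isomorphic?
Yes, isomorphic

The graphs are isomorphic.
One valid mapping φ: V(G1) → V(G2): 0→5, 1→4, 2→0, 3→2, 4→6, 5→3, 6→1

Verify φ preserves adjacency — for each edge of G1, its image is an edge of G2:
  (0,2) → (φ(0),φ(2)) = (0,5) ∈ E(G2) ✓
  (1,2) → (φ(1),φ(2)) = (0,4) ∈ E(G2) ✓
  (1,3) → (φ(1),φ(3)) = (2,4) ∈ E(G2) ✓
  (2,4) → (φ(2),φ(4)) = (0,6) ∈ E(G2) ✓
  (2,5) → (φ(2),φ(5)) = (0,3) ∈ E(G2) ✓
  (3,4) → (φ(3),φ(4)) = (2,6) ∈ E(G2) ✓
  (3,5) → (φ(3),φ(5)) = (2,3) ∈ E(G2) ✓
  (4,6) → (φ(4),φ(6)) = (1,6) ∈ E(G2) ✓
  (5,6) → (φ(5),φ(6)) = (1,3) ∈ E(G2) ✓
All 9 edges of G1 map to edges of G2, and |E(G1)| = |E(G2)| = 9, so φ is a bijection on edges as well as vertices. Hence G1 ≅ G2.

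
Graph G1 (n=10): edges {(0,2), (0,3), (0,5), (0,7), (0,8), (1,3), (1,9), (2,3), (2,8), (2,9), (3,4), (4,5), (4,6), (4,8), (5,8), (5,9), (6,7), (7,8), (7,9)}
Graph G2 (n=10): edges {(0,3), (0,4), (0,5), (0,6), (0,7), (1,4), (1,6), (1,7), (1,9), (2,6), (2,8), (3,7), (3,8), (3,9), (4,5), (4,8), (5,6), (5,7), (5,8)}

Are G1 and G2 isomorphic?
Yes, isomorphic

The graphs are isomorphic.
One valid mapping φ: V(G1) → V(G2): 0→0, 1→9, 2→7, 3→3, 4→8, 5→4, 6→2, 7→6, 8→5, 9→1

Verify φ preserves adjacency — for each edge of G1, its image is an edge of G2:
  (0,2) → (φ(0),φ(2)) = (0,7) ∈ E(G2) ✓
  (0,3) → (φ(0),φ(3)) = (0,3) ∈ E(G2) ✓
  (0,5) → (φ(0),φ(5)) = (0,4) ∈ E(G2) ✓
  (0,7) → (φ(0),φ(7)) = (0,6) ∈ E(G2) ✓
  (0,8) → (φ(0),φ(8)) = (0,5) ∈ E(G2) ✓
  (1,3) → (φ(1),φ(3)) = (3,9) ∈ E(G2) ✓
  (1,9) → (φ(1),φ(9)) = (1,9) ∈ E(G2) ✓
  (2,3) → (φ(2),φ(3)) = (3,7) ∈ E(G2) ✓
  (2,8) → (φ(2),φ(8)) = (5,7) ∈ E(G2) ✓
  (2,9) → (φ(2),φ(9)) = (1,7) ∈ E(G2) ✓
  (3,4) → (φ(3),φ(4)) = (3,8) ∈ E(G2) ✓
  (4,5) → (φ(4),φ(5)) = (4,8) ∈ E(G2) ✓
  (4,6) → (φ(4),φ(6)) = (2,8) ∈ E(G2) ✓
  (4,8) → (φ(4),φ(8)) = (5,8) ∈ E(G2) ✓
  (5,8) → (φ(5),φ(8)) = (4,5) ∈ E(G2) ✓
  (5,9) → (φ(5),φ(9)) = (1,4) ∈ E(G2) ✓
  (6,7) → (φ(6),φ(7)) = (2,6) ∈ E(G2) ✓
  (7,8) → (φ(7),φ(8)) = (5,6) ∈ E(G2) ✓
  (7,9) → (φ(7),φ(9)) = (1,6) ∈ E(G2) ✓
All 19 edges of G1 map to edges of G2, and |E(G1)| = |E(G2)| = 19, so φ is a bijection on edges as well as vertices. Hence G1 ≅ G2.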